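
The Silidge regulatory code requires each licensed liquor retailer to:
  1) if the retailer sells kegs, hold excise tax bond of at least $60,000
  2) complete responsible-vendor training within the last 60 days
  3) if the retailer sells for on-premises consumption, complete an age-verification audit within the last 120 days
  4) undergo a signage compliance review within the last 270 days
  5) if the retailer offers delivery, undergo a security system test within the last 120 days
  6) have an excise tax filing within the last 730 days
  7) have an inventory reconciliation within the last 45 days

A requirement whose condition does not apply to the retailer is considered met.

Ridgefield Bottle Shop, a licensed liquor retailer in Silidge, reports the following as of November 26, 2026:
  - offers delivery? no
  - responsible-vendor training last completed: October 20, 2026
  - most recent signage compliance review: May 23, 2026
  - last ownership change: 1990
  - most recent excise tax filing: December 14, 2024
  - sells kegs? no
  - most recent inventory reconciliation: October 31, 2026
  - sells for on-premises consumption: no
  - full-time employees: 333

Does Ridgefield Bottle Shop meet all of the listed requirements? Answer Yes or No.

Yes

1. condition 'sells kegs' does not hold → requirement n/a → met
2. responsible-vendor training 37 days ago vs limit 60 → met
3. condition 'sells for on-premises consumption' does not hold → requirement n/a → met
4. signage compliance review 187 days ago vs limit 270 → met
5. condition 'offers delivery' does not hold → requirement n/a → met
6. excise tax filing 712 days ago vs limit 730 → met
7. inventory reconciliation 26 days ago vs limit 45 → met
All met.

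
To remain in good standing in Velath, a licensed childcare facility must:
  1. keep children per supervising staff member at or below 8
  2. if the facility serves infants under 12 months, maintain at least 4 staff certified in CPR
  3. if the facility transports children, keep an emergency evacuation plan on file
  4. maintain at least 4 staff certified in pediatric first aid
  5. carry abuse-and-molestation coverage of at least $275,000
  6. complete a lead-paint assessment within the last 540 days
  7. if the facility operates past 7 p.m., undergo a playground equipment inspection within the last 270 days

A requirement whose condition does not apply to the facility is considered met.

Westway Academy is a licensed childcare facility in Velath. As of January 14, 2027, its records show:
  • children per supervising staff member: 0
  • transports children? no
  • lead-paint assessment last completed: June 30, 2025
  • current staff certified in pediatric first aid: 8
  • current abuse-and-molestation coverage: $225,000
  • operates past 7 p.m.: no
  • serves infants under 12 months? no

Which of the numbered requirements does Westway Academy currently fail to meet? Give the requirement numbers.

5, 6

1. children per supervising staff member 0 ≤ 8 → met
2. condition 'serves infants under 12 months' does not hold → requirement n/a → met
3. condition 'transports children' does not hold → requirement n/a → met
4. staff certified in pediatric first aid 8 ≥ 4 → met
5. abuse-and-molestation coverage $225,000 < $275,000 → not met
6. lead-paint assessment 563 days ago vs limit 540 → not met
7. condition 'operates past 7 p.m.' does not hold → requirement n/a → met
Not met: 5, 6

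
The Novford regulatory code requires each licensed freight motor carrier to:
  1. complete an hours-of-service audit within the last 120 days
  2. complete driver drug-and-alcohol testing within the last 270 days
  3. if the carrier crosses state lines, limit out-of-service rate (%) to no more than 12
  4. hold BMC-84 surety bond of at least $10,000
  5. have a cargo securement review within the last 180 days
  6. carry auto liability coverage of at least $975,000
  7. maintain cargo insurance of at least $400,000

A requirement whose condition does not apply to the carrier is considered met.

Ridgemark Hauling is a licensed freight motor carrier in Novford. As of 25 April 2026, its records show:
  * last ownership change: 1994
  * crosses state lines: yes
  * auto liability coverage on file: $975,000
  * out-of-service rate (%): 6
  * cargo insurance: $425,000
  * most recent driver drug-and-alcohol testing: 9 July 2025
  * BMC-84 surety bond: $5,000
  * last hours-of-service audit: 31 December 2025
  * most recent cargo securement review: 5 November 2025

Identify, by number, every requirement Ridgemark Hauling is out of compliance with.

2, 4

1. hours-of-service audit 115 days ago vs limit 120 → met
2. driver drug-and-alcohol testing 290 days ago vs limit 270 → not met
3. condition 'crosses state lines' holds; out-of-service rate (%) 6 ≤ 12 → met
4. BMC-84 surety bond $5,000 < $10,000 → not met
5. cargo securement review 171 days ago vs limit 180 → met
6. auto liability coverage $975,000 ≥ $975,000 → met
7. cargo insurance $425,000 ≥ $400,000 → met
Not met: 2, 4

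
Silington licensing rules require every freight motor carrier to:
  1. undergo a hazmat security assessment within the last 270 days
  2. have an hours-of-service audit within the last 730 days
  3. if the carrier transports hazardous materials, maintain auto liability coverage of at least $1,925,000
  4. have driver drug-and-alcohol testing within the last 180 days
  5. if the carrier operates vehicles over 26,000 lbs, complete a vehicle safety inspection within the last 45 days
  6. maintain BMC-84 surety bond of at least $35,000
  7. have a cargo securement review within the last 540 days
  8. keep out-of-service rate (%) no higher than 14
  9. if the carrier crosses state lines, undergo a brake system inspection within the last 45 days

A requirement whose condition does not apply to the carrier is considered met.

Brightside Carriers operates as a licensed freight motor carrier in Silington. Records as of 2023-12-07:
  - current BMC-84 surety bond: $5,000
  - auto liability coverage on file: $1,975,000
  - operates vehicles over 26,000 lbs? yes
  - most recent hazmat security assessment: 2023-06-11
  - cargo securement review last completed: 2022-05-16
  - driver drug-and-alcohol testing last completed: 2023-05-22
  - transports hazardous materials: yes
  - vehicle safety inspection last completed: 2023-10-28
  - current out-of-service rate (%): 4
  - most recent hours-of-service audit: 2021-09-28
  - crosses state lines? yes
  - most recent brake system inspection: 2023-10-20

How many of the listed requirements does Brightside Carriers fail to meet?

1. hazmat security assessment 179 days ago vs limit 270 → met
2. hours-of-service audit 800 days ago vs limit 730 → not met
3. condition 'transports hazardous materials' holds; auto liability coverage $1,975,000 ≥ $1,925,000 → met
4. driver drug-and-alcohol testing 199 days ago vs limit 180 → not met
5. condition 'operates vehicles over 26,000 lbs' holds; vehicle safety inspection 40 days ago vs limit 45 → met
6. BMC-84 surety bond $5,000 < $35,000 → not met
7. cargo securement review 570 days ago vs limit 540 → not met
8. out-of-service rate (%) 4 ≤ 14 → met
9. condition 'crosses state lines' holds; brake system inspection 48 days ago vs limit 45 → not met
Not met: 5 of 9

5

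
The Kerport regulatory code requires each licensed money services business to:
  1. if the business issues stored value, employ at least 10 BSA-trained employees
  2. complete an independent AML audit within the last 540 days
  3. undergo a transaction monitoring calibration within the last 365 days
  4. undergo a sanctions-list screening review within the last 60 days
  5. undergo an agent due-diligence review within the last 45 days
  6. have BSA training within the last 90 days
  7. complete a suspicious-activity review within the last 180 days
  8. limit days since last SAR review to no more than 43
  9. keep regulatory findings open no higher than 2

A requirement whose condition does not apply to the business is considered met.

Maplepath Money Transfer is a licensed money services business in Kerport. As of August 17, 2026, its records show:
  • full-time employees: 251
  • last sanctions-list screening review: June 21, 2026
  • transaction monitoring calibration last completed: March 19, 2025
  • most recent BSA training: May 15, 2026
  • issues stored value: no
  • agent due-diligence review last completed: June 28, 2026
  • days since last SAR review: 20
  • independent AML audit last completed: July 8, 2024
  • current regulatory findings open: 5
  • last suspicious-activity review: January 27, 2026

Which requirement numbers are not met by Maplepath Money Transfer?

1. condition 'issues stored value' does not hold → requirement n/a → met
2. independent AML audit 770 days ago vs limit 540 → not met
3. transaction monitoring calibration 516 days ago vs limit 365 → not met
4. sanctions-list screening review 57 days ago vs limit 60 → met
5. agent due-diligence review 50 days ago vs limit 45 → not met
6. BSA training 94 days ago vs limit 90 → not met
7. suspicious-activity review 202 days ago vs limit 180 → not met
8. days since last SAR review 20 ≤ 43 → met
9. regulatory findings open 5 > 2 → not met
Not met: 2, 3, 5, 6, 7, 9

2, 3, 5, 6, 7, 9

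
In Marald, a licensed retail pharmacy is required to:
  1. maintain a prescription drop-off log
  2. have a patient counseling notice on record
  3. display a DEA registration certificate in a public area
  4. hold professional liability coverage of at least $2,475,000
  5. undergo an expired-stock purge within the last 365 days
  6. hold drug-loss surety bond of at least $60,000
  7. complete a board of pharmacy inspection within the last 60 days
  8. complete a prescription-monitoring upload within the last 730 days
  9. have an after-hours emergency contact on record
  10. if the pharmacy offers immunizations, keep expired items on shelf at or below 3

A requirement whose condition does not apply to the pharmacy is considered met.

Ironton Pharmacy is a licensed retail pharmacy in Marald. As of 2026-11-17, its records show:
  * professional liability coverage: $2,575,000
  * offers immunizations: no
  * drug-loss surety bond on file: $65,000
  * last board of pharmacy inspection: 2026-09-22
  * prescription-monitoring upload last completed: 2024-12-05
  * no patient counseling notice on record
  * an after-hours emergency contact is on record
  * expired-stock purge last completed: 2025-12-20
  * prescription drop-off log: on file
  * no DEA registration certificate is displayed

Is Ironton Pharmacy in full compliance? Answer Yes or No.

1. prescription drop-off log present → met
2. patient counseling notice absent → not met
3. DEA registration certificate absent → not met
4. professional liability coverage $2,575,000 ≥ $2,475,000 → met
5. expired-stock purge 332 days ago vs limit 365 → met
6. drug-loss surety bond $65,000 ≥ $60,000 → met
7. board of pharmacy inspection 56 days ago vs limit 60 → met
8. prescription-monitoring upload 712 days ago vs limit 730 → met
9. after-hours emergency contact present → met
10. condition 'offers immunizations' does not hold → requirement n/a → met
Not met: 2, 3

No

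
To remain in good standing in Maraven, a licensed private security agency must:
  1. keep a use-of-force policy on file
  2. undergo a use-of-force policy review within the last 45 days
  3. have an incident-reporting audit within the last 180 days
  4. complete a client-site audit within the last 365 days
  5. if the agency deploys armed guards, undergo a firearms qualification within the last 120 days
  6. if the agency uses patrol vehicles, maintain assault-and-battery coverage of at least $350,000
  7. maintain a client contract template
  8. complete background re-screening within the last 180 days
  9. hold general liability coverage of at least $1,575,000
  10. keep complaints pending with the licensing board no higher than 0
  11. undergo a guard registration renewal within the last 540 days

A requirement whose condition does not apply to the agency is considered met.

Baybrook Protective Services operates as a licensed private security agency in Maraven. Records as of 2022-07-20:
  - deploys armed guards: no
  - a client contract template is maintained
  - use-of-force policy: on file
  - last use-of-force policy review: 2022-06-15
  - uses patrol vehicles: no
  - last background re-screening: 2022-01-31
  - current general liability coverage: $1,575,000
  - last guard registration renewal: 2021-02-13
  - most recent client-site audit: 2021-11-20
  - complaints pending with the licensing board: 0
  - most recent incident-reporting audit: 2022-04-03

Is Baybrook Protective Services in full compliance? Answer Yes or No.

Yes

1. use-of-force policy present → met
2. use-of-force policy review 35 days ago vs limit 45 → met
3. incident-reporting audit 108 days ago vs limit 180 → met
4. client-site audit 242 days ago vs limit 365 → met
5. condition 'deploys armed guards' does not hold → requirement n/a → met
6. condition 'uses patrol vehicles' does not hold → requirement n/a → met
7. client contract template present → met
8. background re-screening 170 days ago vs limit 180 → met
9. general liability coverage $1,575,000 ≥ $1,575,000 → met
10. complaints pending with the licensing board 0 ≤ 0 → met
11. guard registration renewal 522 days ago vs limit 540 → met
All met.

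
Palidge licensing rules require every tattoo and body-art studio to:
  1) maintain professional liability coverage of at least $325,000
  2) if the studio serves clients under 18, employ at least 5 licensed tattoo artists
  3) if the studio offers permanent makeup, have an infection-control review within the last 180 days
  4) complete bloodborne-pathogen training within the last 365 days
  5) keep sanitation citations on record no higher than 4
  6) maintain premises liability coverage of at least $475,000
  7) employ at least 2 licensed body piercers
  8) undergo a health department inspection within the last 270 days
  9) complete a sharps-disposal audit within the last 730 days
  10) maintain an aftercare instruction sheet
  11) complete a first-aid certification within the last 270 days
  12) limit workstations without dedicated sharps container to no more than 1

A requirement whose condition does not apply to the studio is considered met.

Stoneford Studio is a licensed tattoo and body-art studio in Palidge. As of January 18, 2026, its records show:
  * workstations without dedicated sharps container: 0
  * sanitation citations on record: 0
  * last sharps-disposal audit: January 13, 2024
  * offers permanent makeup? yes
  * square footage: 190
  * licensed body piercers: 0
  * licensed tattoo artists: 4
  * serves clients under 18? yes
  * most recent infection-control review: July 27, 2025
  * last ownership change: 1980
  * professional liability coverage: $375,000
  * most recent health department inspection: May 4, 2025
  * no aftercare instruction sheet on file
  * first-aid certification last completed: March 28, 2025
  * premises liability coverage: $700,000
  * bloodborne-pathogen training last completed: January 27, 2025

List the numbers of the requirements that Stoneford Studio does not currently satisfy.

2, 7, 9, 10, 11

1. professional liability coverage $375,000 ≥ $325,000 → met
2. condition 'serves clients under 18' holds; licensed tattoo artists 4 < 5 → not met
3. condition 'offers permanent makeup' holds; infection-control review 175 days ago vs limit 180 → met
4. bloodborne-pathogen training 356 days ago vs limit 365 → met
5. sanitation citations on record 0 ≤ 4 → met
6. premises liability coverage $700,000 ≥ $475,000 → met
7. licensed body piercers 0 < 2 → not met
8. health department inspection 259 days ago vs limit 270 → met
9. sharps-disposal audit 736 days ago vs limit 730 → not met
10. aftercare instruction sheet absent → not met
11. first-aid certification 296 days ago vs limit 270 → not met
12. workstations without dedicated sharps container 0 ≤ 1 → met
Not met: 2, 7, 9, 10, 11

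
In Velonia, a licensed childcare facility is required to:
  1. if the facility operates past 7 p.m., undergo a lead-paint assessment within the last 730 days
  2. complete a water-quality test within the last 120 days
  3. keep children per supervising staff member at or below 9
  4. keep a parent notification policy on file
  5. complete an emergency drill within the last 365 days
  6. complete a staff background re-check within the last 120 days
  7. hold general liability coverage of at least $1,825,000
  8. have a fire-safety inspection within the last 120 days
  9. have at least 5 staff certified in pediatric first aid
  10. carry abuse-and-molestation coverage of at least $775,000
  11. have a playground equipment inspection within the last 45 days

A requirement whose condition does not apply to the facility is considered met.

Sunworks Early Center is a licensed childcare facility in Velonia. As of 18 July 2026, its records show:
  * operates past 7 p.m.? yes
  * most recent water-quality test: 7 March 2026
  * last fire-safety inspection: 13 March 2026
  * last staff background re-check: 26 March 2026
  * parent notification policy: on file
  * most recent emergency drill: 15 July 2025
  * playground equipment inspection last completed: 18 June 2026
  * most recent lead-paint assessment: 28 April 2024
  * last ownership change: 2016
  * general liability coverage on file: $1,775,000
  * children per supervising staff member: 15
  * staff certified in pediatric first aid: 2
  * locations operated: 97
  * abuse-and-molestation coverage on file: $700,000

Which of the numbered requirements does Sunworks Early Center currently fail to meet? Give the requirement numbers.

1. condition 'operates past 7 p.m.' holds; lead-paint assessment 811 days ago vs limit 730 → not met
2. water-quality test 133 days ago vs limit 120 → not met
3. children per supervising staff member 15 > 9 → not met
4. parent notification policy present → met
5. emergency drill 368 days ago vs limit 365 → not met
6. staff background re-check 114 days ago vs limit 120 → met
7. general liability coverage $1,775,000 < $1,825,000 → not met
8. fire-safety inspection 127 days ago vs limit 120 → not met
9. staff certified in pediatric first aid 2 < 5 → not met
10. abuse-and-molestation coverage $700,000 < $775,000 → not met
11. playground equipment inspection 30 days ago vs limit 45 → met
Not met: 1, 2, 3, 5, 7, 8, 9, 10

1, 2, 3, 5, 7, 8, 9, 10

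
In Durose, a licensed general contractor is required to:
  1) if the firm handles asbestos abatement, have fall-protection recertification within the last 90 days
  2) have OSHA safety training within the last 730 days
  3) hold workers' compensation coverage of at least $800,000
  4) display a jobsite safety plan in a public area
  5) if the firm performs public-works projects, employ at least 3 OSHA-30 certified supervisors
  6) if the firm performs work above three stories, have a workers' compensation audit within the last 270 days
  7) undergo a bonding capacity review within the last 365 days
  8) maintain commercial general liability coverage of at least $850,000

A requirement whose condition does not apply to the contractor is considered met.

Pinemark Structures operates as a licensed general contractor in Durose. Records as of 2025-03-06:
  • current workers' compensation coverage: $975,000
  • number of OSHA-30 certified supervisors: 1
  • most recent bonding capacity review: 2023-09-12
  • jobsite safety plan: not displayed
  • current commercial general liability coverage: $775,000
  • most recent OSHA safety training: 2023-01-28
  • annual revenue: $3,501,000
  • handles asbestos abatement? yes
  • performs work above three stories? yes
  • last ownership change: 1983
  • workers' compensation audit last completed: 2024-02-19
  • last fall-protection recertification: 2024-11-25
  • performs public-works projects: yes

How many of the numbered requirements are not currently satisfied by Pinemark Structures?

7

1. condition 'handles asbestos abatement' holds; fall-protection recertification 101 days ago vs limit 90 → not met
2. OSHA safety training 768 days ago vs limit 730 → not met
3. workers' compensation coverage $975,000 ≥ $800,000 → met
4. jobsite safety plan absent → not met
5. condition 'performs public-works projects' holds; OSHA-30 certified supervisors 1 < 3 → not met
6. condition 'performs work above three stories' holds; workers' compensation audit 381 days ago vs limit 270 → not met
7. bonding capacity review 541 days ago vs limit 365 → not met
8. commercial general liability coverage $775,000 < $850,000 → not met
Not met: 7 of 8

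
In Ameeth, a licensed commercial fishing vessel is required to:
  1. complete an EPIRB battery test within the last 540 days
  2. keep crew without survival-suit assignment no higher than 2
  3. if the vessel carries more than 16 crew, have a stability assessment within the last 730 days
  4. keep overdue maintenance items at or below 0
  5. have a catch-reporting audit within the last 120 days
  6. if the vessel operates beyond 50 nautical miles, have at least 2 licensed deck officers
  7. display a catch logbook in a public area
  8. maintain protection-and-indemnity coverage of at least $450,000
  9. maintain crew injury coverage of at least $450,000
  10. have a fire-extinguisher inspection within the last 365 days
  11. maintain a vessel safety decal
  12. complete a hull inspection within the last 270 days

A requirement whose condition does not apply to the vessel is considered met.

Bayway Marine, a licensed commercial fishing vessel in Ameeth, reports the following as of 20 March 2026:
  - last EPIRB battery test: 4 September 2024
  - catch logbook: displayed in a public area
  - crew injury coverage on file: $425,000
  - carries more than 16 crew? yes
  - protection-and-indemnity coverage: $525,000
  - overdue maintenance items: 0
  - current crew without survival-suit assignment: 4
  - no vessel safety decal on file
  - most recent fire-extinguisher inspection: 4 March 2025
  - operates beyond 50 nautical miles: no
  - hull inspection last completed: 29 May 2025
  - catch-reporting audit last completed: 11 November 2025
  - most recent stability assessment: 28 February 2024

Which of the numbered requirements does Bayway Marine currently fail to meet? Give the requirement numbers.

1. EPIRB battery test 562 days ago vs limit 540 → not met
2. crew without survival-suit assignment 4 > 2 → not met
3. condition 'carries more than 16 crew' holds; stability assessment 751 days ago vs limit 730 → not met
4. overdue maintenance items 0 ≤ 0 → met
5. catch-reporting audit 129 days ago vs limit 120 → not met
6. condition 'operates beyond 50 nautical miles' does not hold → requirement n/a → met
7. catch logbook present → met
8. protection-and-indemnity coverage $525,000 ≥ $450,000 → met
9. crew injury coverage $425,000 < $450,000 → not met
10. fire-extinguisher inspection 381 days ago vs limit 365 → not met
11. vessel safety decal absent → not met
12. hull inspection 295 days ago vs limit 270 → not met
Not met: 1, 2, 3, 5, 9, 10, 11, 12

1, 2, 3, 5, 9, 10, 11, 12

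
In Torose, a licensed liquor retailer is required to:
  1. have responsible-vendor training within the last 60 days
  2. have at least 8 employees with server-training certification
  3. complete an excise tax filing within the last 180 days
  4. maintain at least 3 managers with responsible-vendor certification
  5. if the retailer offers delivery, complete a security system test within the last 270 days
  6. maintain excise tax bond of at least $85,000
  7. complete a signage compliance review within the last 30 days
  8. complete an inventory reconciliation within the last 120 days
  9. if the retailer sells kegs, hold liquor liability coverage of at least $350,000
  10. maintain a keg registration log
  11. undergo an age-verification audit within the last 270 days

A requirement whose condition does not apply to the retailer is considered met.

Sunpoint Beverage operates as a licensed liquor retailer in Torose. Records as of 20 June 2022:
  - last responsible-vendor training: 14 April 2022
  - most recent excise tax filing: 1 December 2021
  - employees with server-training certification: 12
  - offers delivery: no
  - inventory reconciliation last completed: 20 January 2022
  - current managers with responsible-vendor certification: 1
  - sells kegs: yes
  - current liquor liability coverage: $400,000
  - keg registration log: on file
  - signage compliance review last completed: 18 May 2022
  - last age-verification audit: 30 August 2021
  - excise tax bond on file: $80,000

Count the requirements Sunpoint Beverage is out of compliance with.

7

1. responsible-vendor training 67 days ago vs limit 60 → not met
2. employees with server-training certification 12 ≥ 8 → met
3. excise tax filing 201 days ago vs limit 180 → not met
4. managers with responsible-vendor certification 1 < 3 → not met
5. condition 'offers delivery' does not hold → requirement n/a → met
6. excise tax bond $80,000 < $85,000 → not met
7. signage compliance review 33 days ago vs limit 30 → not met
8. inventory reconciliation 151 days ago vs limit 120 → not met
9. condition 'sells kegs' holds; liquor liability coverage $400,000 ≥ $350,000 → met
10. keg registration log present → met
11. age-verification audit 294 days ago vs limit 270 → not met
Not met: 7 of 11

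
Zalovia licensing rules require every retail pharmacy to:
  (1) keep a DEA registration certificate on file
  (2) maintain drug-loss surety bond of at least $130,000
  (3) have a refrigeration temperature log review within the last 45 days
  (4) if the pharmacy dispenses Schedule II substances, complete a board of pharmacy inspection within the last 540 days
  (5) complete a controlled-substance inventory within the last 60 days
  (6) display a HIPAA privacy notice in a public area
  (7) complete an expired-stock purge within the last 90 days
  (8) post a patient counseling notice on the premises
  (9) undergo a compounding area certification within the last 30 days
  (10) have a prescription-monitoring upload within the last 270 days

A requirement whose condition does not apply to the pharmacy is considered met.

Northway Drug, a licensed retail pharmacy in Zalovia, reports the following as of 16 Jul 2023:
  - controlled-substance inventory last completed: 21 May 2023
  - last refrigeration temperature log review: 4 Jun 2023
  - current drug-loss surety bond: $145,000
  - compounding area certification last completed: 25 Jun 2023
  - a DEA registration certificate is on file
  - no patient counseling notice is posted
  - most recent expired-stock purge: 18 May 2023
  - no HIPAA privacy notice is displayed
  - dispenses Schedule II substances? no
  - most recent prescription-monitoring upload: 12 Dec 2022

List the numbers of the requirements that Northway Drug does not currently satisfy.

6, 8

1. DEA registration certificate present → met
2. drug-loss surety bond $145,000 ≥ $130,000 → met
3. refrigeration temperature log review 42 days ago vs limit 45 → met
4. condition 'dispenses Schedule II substances' does not hold → requirement n/a → met
5. controlled-substance inventory 56 days ago vs limit 60 → met
6. HIPAA privacy notice absent → not met
7. expired-stock purge 59 days ago vs limit 90 → met
8. patient counseling notice absent → not met
9. compounding area certification 21 days ago vs limit 30 → met
10. prescription-monitoring upload 216 days ago vs limit 270 → met
Not met: 6, 8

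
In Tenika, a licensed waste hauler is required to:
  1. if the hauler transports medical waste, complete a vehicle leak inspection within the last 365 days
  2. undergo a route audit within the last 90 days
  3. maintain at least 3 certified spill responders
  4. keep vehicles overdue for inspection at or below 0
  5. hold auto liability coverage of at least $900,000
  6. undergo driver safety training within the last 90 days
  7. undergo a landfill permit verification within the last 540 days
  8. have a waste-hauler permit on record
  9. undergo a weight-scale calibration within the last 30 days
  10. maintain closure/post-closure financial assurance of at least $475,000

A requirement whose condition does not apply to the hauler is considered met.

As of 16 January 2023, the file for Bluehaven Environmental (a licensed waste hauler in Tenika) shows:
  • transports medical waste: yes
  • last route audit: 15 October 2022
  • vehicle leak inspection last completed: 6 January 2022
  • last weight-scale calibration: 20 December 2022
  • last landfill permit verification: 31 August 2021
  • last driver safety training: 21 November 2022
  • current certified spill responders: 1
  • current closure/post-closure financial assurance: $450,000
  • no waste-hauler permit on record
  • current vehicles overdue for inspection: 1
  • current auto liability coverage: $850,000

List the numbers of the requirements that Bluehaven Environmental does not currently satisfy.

1. condition 'transports medical waste' holds; vehicle leak inspection 375 days ago vs limit 365 → not met
2. route audit 93 days ago vs limit 90 → not met
3. certified spill responders 1 < 3 → not met
4. vehicles overdue for inspection 1 > 0 → not met
5. auto liability coverage $850,000 < $900,000 → not met
6. driver safety training 56 days ago vs limit 90 → met
7. landfill permit verification 503 days ago vs limit 540 → met
8. waste-hauler permit absent → not met
9. weight-scale calibration 27 days ago vs limit 30 → met
10. closure/post-closure financial assurance $450,000 < $475,000 → not met
Not met: 1, 2, 3, 4, 5, 8, 10

1, 2, 3, 4, 5, 8, 10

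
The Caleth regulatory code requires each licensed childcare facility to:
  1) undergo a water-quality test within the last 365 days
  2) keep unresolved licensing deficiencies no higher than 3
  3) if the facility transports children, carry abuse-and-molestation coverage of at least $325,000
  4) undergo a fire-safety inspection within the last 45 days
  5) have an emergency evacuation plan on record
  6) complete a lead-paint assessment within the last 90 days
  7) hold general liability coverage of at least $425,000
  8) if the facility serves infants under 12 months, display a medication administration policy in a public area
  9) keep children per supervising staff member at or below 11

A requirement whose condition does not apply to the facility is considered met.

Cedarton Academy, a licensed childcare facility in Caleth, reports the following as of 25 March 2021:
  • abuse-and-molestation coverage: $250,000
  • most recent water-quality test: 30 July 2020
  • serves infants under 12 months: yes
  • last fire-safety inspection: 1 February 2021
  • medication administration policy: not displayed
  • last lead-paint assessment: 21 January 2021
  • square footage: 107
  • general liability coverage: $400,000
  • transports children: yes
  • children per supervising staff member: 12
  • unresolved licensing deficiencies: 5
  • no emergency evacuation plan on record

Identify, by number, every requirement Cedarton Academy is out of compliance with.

1. water-quality test 238 days ago vs limit 365 → met
2. unresolved licensing deficiencies 5 > 3 → not met
3. condition 'transports children' holds; abuse-and-molestation coverage $250,000 < $325,000 → not met
4. fire-safety inspection 52 days ago vs limit 45 → not met
5. emergency evacuation plan absent → not met
6. lead-paint assessment 63 days ago vs limit 90 → met
7. general liability coverage $400,000 < $425,000 → not met
8. condition 'serves infants under 12 months' holds; medication administration policy absent → not met
9. children per supervising staff member 12 > 11 → not met
Not met: 2, 3, 4, 5, 7, 8, 9

2, 3, 4, 5, 7, 8, 9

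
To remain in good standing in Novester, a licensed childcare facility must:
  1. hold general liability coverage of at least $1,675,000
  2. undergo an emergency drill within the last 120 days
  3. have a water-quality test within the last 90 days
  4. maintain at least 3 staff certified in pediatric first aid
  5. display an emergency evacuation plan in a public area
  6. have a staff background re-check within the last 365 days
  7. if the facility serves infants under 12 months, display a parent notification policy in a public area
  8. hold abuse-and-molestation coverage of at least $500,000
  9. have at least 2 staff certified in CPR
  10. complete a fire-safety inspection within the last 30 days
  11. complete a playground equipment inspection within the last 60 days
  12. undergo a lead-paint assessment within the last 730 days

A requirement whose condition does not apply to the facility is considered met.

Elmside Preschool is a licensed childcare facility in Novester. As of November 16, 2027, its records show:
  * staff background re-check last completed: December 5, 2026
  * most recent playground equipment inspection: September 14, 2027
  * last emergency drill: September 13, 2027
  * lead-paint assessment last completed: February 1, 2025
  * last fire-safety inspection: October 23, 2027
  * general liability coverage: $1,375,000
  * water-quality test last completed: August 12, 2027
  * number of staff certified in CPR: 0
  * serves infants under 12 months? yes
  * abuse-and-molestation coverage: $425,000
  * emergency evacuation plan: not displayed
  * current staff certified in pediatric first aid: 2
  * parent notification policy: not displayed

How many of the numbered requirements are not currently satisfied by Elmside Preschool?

1. general liability coverage $1,375,000 < $1,675,000 → not met
2. emergency drill 64 days ago vs limit 120 → met
3. water-quality test 96 days ago vs limit 90 → not met
4. staff certified in pediatric first aid 2 < 3 → not met
5. emergency evacuation plan absent → not met
6. staff background re-check 346 days ago vs limit 365 → met
7. condition 'serves infants under 12 months' holds; parent notification policy absent → not met
8. abuse-and-molestation coverage $425,000 < $500,000 → not met
9. staff certified in CPR 0 < 2 → not met
10. fire-safety inspection 24 days ago vs limit 30 → met
11. playground equipment inspection 63 days ago vs limit 60 → not met
12. lead-paint assessment 1018 days ago vs limit 730 → not met
Not met: 9 of 12

9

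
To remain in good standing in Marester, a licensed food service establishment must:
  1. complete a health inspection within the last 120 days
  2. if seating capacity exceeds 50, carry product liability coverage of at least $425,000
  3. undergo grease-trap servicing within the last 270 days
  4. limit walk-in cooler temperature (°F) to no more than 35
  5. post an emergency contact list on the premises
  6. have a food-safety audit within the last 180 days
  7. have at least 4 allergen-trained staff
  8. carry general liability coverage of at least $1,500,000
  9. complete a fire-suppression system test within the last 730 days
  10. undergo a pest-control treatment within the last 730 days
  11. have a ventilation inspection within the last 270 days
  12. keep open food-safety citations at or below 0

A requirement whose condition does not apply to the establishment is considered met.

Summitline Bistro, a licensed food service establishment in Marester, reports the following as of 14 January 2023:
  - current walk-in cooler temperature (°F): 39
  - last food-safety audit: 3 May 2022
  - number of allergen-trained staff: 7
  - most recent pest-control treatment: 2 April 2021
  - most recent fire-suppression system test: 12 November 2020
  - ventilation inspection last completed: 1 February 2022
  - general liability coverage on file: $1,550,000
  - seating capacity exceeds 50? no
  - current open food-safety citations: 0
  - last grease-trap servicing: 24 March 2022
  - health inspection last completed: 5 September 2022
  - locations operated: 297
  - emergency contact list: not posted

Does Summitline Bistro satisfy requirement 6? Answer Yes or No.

No

6. food-safety audit 256 days ago vs limit 180 → not met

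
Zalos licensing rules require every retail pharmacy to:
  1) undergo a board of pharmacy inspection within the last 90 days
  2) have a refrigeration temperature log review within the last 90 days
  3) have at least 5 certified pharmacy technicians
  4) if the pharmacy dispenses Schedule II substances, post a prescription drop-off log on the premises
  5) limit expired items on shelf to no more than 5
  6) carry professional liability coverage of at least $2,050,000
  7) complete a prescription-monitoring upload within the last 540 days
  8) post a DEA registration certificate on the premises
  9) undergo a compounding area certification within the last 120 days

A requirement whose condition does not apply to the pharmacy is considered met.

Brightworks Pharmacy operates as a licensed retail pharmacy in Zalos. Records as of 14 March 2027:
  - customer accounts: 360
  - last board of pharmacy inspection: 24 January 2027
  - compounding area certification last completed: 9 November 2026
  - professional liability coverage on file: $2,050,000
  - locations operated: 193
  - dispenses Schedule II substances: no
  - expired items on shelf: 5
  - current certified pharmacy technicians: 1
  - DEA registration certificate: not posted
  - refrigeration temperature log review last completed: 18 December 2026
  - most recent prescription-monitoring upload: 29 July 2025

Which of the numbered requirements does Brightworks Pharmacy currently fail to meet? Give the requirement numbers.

1. board of pharmacy inspection 49 days ago vs limit 90 → met
2. refrigeration temperature log review 86 days ago vs limit 90 → met
3. certified pharmacy technicians 1 < 5 → not met
4. condition 'dispenses Schedule II substances' does not hold → requirement n/a → met
5. expired items on shelf 5 ≤ 5 → met
6. professional liability coverage $2,050,000 ≥ $2,050,000 → met
7. prescription-monitoring upload 593 days ago vs limit 540 → not met
8. DEA registration certificate absent → not met
9. compounding area certification 125 days ago vs limit 120 → not met
Not met: 3, 7, 8, 9

3, 7, 8, 9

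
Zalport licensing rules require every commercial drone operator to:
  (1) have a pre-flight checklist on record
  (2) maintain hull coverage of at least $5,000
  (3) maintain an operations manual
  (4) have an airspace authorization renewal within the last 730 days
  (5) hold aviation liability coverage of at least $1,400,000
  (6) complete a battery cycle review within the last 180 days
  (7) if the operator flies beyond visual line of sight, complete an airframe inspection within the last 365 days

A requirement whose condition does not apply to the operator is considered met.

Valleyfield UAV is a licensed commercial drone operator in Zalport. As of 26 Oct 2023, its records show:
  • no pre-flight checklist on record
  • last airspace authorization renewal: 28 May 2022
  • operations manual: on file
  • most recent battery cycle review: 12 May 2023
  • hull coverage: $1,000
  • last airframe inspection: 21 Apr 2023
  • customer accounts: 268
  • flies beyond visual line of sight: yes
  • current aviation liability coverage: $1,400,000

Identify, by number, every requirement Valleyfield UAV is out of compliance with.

1. pre-flight checklist absent → not met
2. hull coverage $1,000 < $5,000 → not met
3. operations manual present → met
4. airspace authorization renewal 516 days ago vs limit 730 → met
5. aviation liability coverage $1,400,000 ≥ $1,400,000 → met
6. battery cycle review 167 days ago vs limit 180 → met
7. condition 'flies beyond visual line of sight' holds; airframe inspection 188 days ago vs limit 365 → met
Not met: 1, 2

1, 2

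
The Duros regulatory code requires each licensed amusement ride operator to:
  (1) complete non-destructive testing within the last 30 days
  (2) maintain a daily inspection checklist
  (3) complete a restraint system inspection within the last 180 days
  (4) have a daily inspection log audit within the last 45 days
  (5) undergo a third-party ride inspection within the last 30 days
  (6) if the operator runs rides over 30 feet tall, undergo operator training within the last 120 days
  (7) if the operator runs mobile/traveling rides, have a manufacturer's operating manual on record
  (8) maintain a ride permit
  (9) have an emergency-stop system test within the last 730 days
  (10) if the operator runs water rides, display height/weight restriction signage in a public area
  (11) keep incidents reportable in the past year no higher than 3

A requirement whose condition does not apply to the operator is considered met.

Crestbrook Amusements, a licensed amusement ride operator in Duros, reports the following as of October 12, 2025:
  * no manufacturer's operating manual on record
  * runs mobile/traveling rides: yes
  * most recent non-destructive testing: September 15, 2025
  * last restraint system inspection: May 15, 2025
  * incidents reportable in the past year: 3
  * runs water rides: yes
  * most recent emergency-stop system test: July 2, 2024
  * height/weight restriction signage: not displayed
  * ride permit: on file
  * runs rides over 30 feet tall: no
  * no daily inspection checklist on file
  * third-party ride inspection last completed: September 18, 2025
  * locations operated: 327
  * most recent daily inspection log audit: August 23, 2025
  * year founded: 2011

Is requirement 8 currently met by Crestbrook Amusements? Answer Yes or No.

Yes

8. ride permit present → met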